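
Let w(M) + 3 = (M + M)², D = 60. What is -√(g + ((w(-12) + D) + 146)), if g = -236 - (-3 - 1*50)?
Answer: -2*√149 ≈ -24.413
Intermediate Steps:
w(M) = -3 + 4*M² (w(M) = -3 + (M + M)² = -3 + (2*M)² = -3 + 4*M²)
g = -183 (g = -236 - (-3 - 50) = -236 - 1*(-53) = -236 + 53 = -183)
-√(g + ((w(-12) + D) + 146)) = -√(-183 + (((-3 + 4*(-12)²) + 60) + 146)) = -√(-183 + (((-3 + 4*144) + 60) + 146)) = -√(-183 + (((-3 + 576) + 60) + 146)) = -√(-183 + ((573 + 60) + 146)) = -√(-183 + (633 + 146)) = -√(-183 + 779) = -√596 = -2*√149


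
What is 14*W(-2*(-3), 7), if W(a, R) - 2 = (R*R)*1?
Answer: 714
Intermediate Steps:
W(a, R) = 2 + R² (W(a, R) = 2 + (R*R)*1 = 2 + R²*1 = 2 + R²)
14*W(-2*(-3), 7) = 14*(2 + 7²) = 14*(2 + 49) = 14*51 = 714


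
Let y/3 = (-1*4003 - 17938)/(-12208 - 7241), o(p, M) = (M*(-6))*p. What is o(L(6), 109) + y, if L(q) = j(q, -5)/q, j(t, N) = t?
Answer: -4217941/6483 ≈ -650.62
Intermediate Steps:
L(q) = 1 (L(q) = q/q = 1)
o(p, M) = -6*M*p (o(p, M) = (-6*M)*p = -6*M*p)
y = 21941/6483 (y = 3*((-1*4003 - 17938)/(-12208 - 7241)) = 3*((-4003 - 17938)/(-19449)) = 3*(-21941*(-1/19449)) = 3*(21941/19449) = 21941/6483 ≈ 3.3844)
o(L(6), 109) + y = -6*109*1 + 21941/6483 = -654 + 21941/6483 = -4217941/6483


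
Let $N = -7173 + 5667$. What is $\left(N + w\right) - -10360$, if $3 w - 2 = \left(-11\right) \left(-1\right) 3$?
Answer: $\frac{26597}{3} \approx 8865.7$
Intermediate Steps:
$N = -1506$
$w = \frac{35}{3}$ ($w = \frac{2}{3} + \frac{\left(-11\right) \left(-1\right) 3}{3} = \frac{2}{3} + \frac{11 \cdot 3}{3} = \frac{2}{3} + \frac{1}{3} \cdot 33 = \frac{2}{3} + 11 = \frac{35}{3} \approx 11.667$)
$\left(N + w\right) - -10360 = \left(-1506 + \frac{35}{3}\right) - -10360 = - \frac{4483}{3} + 10360 = \frac{26597}{3}$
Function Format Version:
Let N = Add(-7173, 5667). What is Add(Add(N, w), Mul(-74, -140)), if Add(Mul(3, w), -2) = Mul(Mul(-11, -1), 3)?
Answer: Rational(26597, 3) ≈ 8865.7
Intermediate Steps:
N = -1506
w = Rational(35, 3) (w = Add(Rational(2, 3), Mul(Rational(1, 3), Mul(Mul(-11, -1), 3))) = Add(Rational(2, 3), Mul(Rational(1, 3), Mul(11, 3))) = Add(Rational(2, 3), Mul(Rational(1, 3), 33)) = Add(Rational(2, 3), 11) = Rational(35, 3) ≈ 11.667)
Add(Add(N, w), Mul(-74, -140)) = Add(Add(-1506, Rational(35, 3)), Mul(-74, -140)) = Add(Rational(-4483, 3), 10360) = Rational(26597, 3)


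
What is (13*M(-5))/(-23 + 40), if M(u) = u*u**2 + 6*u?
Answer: -2015/17 ≈ -118.53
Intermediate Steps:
M(u) = u**3 + 6*u
(13*M(-5))/(-23 + 40) = (13*(-5*(6 + (-5)**2)))/(-23 + 40) = (13*(-5*(6 + 25)))/17 = (13*(-5*31))*(1/17) = (13*(-155))*(1/17) = -2015*1/17 = -2015/17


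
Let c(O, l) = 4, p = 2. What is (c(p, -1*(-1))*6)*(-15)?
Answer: -360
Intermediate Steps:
(c(p, -1*(-1))*6)*(-15) = (4*6)*(-15) = 24*(-15) = -360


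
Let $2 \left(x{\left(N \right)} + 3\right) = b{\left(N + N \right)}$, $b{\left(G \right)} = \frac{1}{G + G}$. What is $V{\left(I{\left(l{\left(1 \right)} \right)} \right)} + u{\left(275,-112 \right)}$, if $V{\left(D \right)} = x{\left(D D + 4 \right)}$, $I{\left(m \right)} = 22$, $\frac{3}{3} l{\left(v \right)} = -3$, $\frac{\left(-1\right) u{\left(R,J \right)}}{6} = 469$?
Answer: $- \frac{10997567}{3904} \approx -2817.0$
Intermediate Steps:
$u{\left(R,J \right)} = -2814$ ($u{\left(R,J \right)} = \left(-6\right) 469 = -2814$)
$l{\left(v \right)} = -3$
$b{\left(G \right)} = \frac{1}{2 G}$
$x{\left(N \right)} = -3 + \frac{1}{8 N}$ ($x{\left(N \right)} = -3 + \frac{\frac{1}{2} \frac{1}{N + N}}{2} = -3 + \frac{\frac{1}{2} \frac{1}{2 N}}{2} = -3 + \frac{\frac{1}{4} \frac{1}{N}}{2} = -3 + \frac{1}{8 N}$)
$V{\left(D \right)} = -3 + \frac{1}{8 \left(4 + D^{2}\right)}$ ($V{\left(D \right)} = -3 + \frac{1}{8 \left(D D + 4\right)} = -3 + \frac{1}{8 \left(D^{2} + 4\right)} = -3 + \frac{1}{8 \left(4 + D^{2}\right)}$)
$V{\left(I{\left(l{\left(1 \right)} \right)} \right)} + u{\left(275,-112 \right)} = \frac{-95 - 24 \cdot 22^{2}}{8 \left(4 + 22^{2}\right)} - 2814 = \frac{-95 - 11616}{8 \left(4 + 484\right)} - 2814 = \frac{-95 - 11616}{8 \cdot 488} - 2814 = \frac{1}{8} \cdot \frac{1}{488} \left(-11711\right) - 2814 = - \frac{11711}{3904} - 2814 = - \frac{10997567}{3904}$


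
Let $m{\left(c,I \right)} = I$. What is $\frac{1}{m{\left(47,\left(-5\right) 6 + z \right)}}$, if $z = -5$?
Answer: $- \frac{1}{35} \approx -0.028571$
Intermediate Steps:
$\frac{1}{m{\left(47,\left(-5\right) 6 + z \right)}} = \frac{1}{\left(-5\right) 6 - 5} = \frac{1}{-30 - 5} = \frac{1}{-35} = - \frac{1}{35}$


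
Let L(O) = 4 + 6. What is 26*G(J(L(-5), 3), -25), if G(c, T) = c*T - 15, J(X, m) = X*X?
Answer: -65390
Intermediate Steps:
L(O) = 10
J(X, m) = X**2
G(c, T) = -15 + T*c (G(c, T) = T*c - 15 = -15 + T*c)
26*G(J(L(-5), 3), -25) = 26*(-15 - 25*10**2) = 26*(-15 - 25*100) = 26*(-15 - 2500) = 26*(-2515) = -65390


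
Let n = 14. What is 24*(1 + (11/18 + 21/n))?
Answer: 224/3 ≈ 74.667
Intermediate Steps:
24*(1 + (11/18 + 21/n)) = 24*(1 + (11/18 + 21/14)) = 24*(1 + (11*(1/18) + 21*(1/14))) = 24*(1 + (11/18 + 3/2)) = 24*(1 + 19/9) = 24*(28/9) = 224/3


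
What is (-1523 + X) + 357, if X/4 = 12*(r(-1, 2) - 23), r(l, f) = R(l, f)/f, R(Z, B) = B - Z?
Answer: -2198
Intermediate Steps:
r(l, f) = (f - l)/f
X = -1032 (X = 4*(12*((2 - 1*(-1))/2 - 23)) = 4*(12*((2 + 1)/2 - 23)) = 4*(12*((1/2)*3 - 23)) = 4*(12*(3/2 - 23)) = 4*(12*(-43/2)) = 4*(-258) = -1032)
(-1523 + X) + 357 = (-1523 - 1032) + 357 = -2555 + 357 = -2198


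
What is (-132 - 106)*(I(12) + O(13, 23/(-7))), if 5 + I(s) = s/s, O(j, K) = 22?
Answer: -4284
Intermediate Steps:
I(s) = -4 (I(s) = -5 + s/s = -5 + 1 = -4)
(-132 - 106)*(I(12) + O(13, 23/(-7))) = (-132 - 106)*(-4 + 22) = -238*18 = -4284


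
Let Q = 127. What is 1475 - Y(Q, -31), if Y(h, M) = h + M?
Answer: 1379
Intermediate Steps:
Y(h, M) = M + h
1475 - Y(Q, -31) = 1475 - (-31 + 127) = 1475 - 1*96 = 1475 - 96 = 1379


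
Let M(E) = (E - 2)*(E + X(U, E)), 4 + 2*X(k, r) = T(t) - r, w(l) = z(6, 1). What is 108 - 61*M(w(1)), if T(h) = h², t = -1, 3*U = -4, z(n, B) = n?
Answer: -258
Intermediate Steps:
w(l) = 6
U = -4/3 (U = (⅓)*(-4) = -4/3 ≈ -1.3333)
X(k, r) = -3/2 - r/2 (X(k, r) = -2 + ((-1)² - r)/2 = -2 + (1 - r)/2 = -2 + (½ - r/2) = -3/2 - r/2)
M(E) = (-2 + E)*(-3/2 + E/2) (M(E) = (E - 2)*(E + (-3/2 - E/2)) = (-2 + E)*(-3/2 + E/2))
108 - 61*M(w(1)) = 108 - 61*(3 + (½)*6² - 5/2*6) = 108 - 61*(3 + (½)*36 - 15) = 108 - 61*(3 + 18 - 15) = 108 - 61*6 = 108 - 366 = -258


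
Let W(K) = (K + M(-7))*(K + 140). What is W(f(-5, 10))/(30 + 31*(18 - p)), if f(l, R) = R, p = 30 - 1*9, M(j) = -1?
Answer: -150/7 ≈ -21.429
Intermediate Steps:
p = 21 (p = 30 - 9 = 21)
W(K) = (-1 + K)*(140 + K) (W(K) = (K - 1)*(K + 140) = (-1 + K)*(140 + K))
W(f(-5, 10))/(30 + 31*(18 - p)) = (-140 + 10² + 139*10)/(30 + 31*(18 - 1*21)) = (-140 + 100 + 1390)/(30 + 31*(18 - 21)) = 1350/(30 + 31*(-3)) = 1350/(30 - 93) = 1350/(-63) = 1350*(-1/63) = -150/7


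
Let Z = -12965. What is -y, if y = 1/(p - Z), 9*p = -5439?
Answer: -3/37082 ≈ -8.0902e-5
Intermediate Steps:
p = -1813/3 (p = (1/9)*(-5439) = -1813/3 ≈ -604.33)
y = 3/37082 (y = 1/(-1813/3 - 1*(-12965)) = 1/(-1813/3 + 12965) = 1/(37082/3) = 3/37082 ≈ 8.0902e-5)
-y = -1*3/37082 = -3/37082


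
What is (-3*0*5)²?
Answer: 0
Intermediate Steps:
(-3*0*5)² = (0*5)² = 0² = 0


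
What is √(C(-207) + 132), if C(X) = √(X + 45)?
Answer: √(132 + 9*I*√2) ≈ 11.502 + 0.55327*I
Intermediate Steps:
C(X) = √(45 + X)
√(C(-207) + 132) = √(√(45 - 207) + 132) = √(√(-162) + 132) = √(9*I*√2 + 132) = √(132 + 9*I*√2)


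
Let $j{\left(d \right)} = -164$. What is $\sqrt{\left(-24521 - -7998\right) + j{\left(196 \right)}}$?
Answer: $i \sqrt{16687} \approx 129.18 i$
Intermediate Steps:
$\sqrt{\left(-24521 - -7998\right) + j{\left(196 \right)}} = \sqrt{\left(-24521 - -7998\right) - 164} = \sqrt{\left(-24521 + 7998\right) - 164} = \sqrt{-16523 - 164} = \sqrt{-16687} = i \sqrt{16687}$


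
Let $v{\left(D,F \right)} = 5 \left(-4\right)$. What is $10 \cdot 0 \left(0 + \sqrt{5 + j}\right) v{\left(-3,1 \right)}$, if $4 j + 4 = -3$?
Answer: $0$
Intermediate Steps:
$j = - \frac{7}{4}$ ($j = -1 + \frac{1}{4} \left(-3\right) = -1 - \frac{3}{4} = - \frac{7}{4} \approx -1.75$)
$v{\left(D,F \right)} = -20$
$10 \cdot 0 \left(0 + \sqrt{5 + j}\right) v{\left(-3,1 \right)} = 10 \cdot 0 \left(0 + \sqrt{5 - \frac{7}{4}}\right) \left(-20\right) = 10 \cdot 0 \left(0 + \sqrt{\frac{13}{4}}\right) \left(-20\right) = 10 \cdot 0 \left(0 + \frac{\sqrt{13}}{2}\right) \left(-20\right) = 10 \cdot 0 \frac{\sqrt{13}}{2} \left(-20\right) = 10 \cdot 0 \left(-20\right) = 0 \left(-20\right) = 0$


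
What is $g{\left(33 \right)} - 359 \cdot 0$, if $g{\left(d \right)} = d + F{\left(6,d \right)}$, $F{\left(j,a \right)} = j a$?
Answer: $231$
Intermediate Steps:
$F{\left(j,a \right)} = a j$
$g{\left(d \right)} = 7 d$ ($g{\left(d \right)} = d + d 6 = d + 6 d = 7 d$)
$g{\left(33 \right)} - 359 \cdot 0 = 7 \cdot 33 - 359 \cdot 0 = 231 - 0 = 231 + 0 = 231$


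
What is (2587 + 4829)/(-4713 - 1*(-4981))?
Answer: 1854/67 ≈ 27.672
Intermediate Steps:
(2587 + 4829)/(-4713 - 1*(-4981)) = 7416/(-4713 + 4981) = 7416/268 = 7416*(1/268) = 1854/67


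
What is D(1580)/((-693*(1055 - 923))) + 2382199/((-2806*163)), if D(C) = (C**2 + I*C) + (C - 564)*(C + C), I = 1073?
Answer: -900890801281/10459777482 ≈ -86.129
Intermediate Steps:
D(C) = C**2 + 1073*C + 2*C*(-564 + C) (D(C) = (C**2 + 1073*C) + (C - 564)*(C + C) = (C**2 + 1073*C) + (-564 + C)*(2*C) = (C**2 + 1073*C) + 2*C*(-564 + C) = C**2 + 1073*C + 2*C*(-564 + C))
D(1580)/((-693*(1055 - 923))) + 2382199/((-2806*163)) = (1580*(-55 + 3*1580))/((-693*(1055 - 923))) + 2382199/((-2806*163)) = (1580*(-55 + 4740))/((-693*132)) + 2382199/(-457378) = (1580*4685)/(-91476) + 2382199*(-1/457378) = 7402300*(-1/91476) - 2382199/457378 = -1850575/22869 - 2382199/457378 = -900890801281/10459777482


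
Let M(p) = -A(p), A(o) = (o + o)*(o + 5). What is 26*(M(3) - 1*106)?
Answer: -4004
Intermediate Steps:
A(o) = 2*o*(5 + o) (A(o) = (2*o)*(5 + o) = 2*o*(5 + o))
M(p) = -2*p*(5 + p)
26*(M(3) - 1*106) = 26*(-2*3*(5 + 3) - 1*106) = 26*(-2*3*8 - 106) = 26*(-48 - 106) = 26*(-154) = -4004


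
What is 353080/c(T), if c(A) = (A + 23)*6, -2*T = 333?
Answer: -50440/123 ≈ -410.08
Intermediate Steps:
T = -333/2 (T = -1/2*333 = -333/2 ≈ -166.50)
c(A) = 138 + 6*A (c(A) = (23 + A)*6 = 138 + 6*A)
353080/c(T) = 353080/(138 + 6*(-333/2)) = 353080/(138 - 999) = 353080/(-861) = 353080*(-1/861) = -50440/123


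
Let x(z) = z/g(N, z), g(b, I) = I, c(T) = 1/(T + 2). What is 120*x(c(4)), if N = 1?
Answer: 120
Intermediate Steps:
c(T) = 1/(2 + T)
x(z) = 1 (x(z) = z/z = 1)
120*x(c(4)) = 120*1 = 120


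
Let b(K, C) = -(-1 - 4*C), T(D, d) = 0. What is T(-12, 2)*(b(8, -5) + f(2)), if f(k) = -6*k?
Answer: 0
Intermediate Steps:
b(K, C) = 1 + 4*C
T(-12, 2)*(b(8, -5) + f(2)) = 0*((1 + 4*(-5)) - 6*2) = 0*((1 - 20) - 12) = 0*(-19 - 12) = 0*(-31) = 0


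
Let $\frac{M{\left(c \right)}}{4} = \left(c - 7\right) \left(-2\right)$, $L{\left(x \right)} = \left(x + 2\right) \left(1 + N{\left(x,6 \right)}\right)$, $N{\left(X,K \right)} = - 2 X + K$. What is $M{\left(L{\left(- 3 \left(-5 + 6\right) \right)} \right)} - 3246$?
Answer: $-3086$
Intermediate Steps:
$N{\left(X,K \right)} = K - 2 X$
$L{\left(x \right)} = \left(2 + x\right) \left(7 - 2 x\right)$ ($L{\left(x \right)} = \left(x + 2\right) \left(1 - \left(-6 + 2 x\right)\right) = \left(2 + x\right) \left(7 - 2 x\right)$)
$M{\left(c \right)} = 56 - 8 c$ ($M{\left(c \right)} = 4 \left(c - 7\right) \left(-2\right) = 4 \left(-7 + c\right) \left(-2\right) = 4 \left(14 - 2 c\right) = 56 - 8 c$)
$M{\left(L{\left(- 3 \left(-5 + 6\right) \right)} \right)} - 3246 = \left(56 - 8 \left(14 - 2 \left(- 3 \left(-5 + 6\right)\right)^{2} + 3 \left(- 3 \left(-5 + 6\right)\right)\right)\right) - 3246 = \left(56 - 8 \left(14 - 2 \left(\left(-3\right) 1\right)^{2} + 3 \left(\left(-3\right) 1\right)\right)\right) - 3246 = \left(56 - 8 \left(14 - 2 \left(-3\right)^{2} + 3 \left(-3\right)\right)\right) - 3246 = \left(56 - 8 \left(14 - 18 - 9\right)\right) - 3246 = \left(56 - -104\right) - 3246 = \left(56 + 104\right) - 3246 = 160 - 3246 = -3086$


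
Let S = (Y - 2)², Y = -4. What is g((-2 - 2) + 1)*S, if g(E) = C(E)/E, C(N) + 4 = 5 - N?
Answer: -48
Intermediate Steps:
C(N) = 1 - N (C(N) = -4 + (5 - N) = 1 - N)
g(E) = (1 - E)/E
S = 36 (S = (-4 - 2)² = (-6)² = 36)
g((-2 - 2) + 1)*S = ((1 - ((-2 - 2) + 1))/((-2 - 2) + 1))*36 = ((1 - (-4 + 1))/(-4 + 1))*36 = ((1 - 1*(-3))/(-3))*36 = -(1 + 3)/3*36 = -⅓*4*36 = -4/3*36 = -48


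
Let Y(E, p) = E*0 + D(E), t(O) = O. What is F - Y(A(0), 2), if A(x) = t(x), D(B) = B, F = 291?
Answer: 291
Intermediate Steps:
A(x) = x
Y(E, p) = E (Y(E, p) = E*0 + E = 0 + E = E)
F - Y(A(0), 2) = 291 - 1*0 = 291 + 0 = 291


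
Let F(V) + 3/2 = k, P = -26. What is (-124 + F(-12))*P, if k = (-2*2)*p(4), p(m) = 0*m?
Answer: 3263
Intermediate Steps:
p(m) = 0
k = 0 (k = -2*2*0 = -4*0 = 0)
F(V) = -3/2 (F(V) = -3/2 + 0 = -3/2)
(-124 + F(-12))*P = (-124 - 3/2)*(-26) = -251/2*(-26) = 3263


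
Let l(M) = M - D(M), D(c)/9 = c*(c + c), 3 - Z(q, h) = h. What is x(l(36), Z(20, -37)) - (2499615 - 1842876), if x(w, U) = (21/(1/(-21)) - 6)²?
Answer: -456930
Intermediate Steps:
Z(q, h) = 3 - h
D(c) = 18*c² (D(c) = 9*(c*(c + c)) = 9*(c*(2*c)) = 9*(2*c²) = 18*c²)
l(M) = M - 18*M²
x(w, U) = 199809 (x(w, U) = (21/(-1/21) - 6)² = (21*(-21) - 6)² = (-441 - 6)² = (-447)² = 199809)
x(l(36), Z(20, -37)) - (2499615 - 1842876) = 199809 - (2499615 - 1842876) = 199809 - 1*656739 = 199809 - 656739 = -456930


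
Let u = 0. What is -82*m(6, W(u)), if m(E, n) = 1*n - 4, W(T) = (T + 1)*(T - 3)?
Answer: 574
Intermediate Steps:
W(T) = (1 + T)*(-3 + T)
m(E, n) = -4 + n (m(E, n) = n - 4 = -4 + n)
-82*m(6, W(u)) = -82*(-4 + (-3 + 0**2 - 2*0)) = -82*(-4 + (-3 + 0 + 0)) = -82*(-4 - 3) = -82*(-7) = 574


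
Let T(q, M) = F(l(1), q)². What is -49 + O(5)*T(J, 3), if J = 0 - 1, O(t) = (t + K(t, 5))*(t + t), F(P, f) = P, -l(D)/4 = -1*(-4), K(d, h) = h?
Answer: 25551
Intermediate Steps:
l(D) = -16 (l(D) = -(-4)*(-4) = -4*4 = -16)
O(t) = 2*t*(5 + t) (O(t) = (t + 5)*(t + t) = (5 + t)*(2*t) = 2*t*(5 + t))
J = -1
T(q, M) = 256 (T(q, M) = (-16)² = 256)
-49 + O(5)*T(J, 3) = -49 + (2*5*(5 + 5))*256 = -49 + (2*5*10)*256 = -49 + 100*256 = -49 + 25600 = 25551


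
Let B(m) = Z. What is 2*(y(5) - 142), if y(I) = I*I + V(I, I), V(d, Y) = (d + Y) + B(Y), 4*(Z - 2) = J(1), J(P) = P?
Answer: -419/2 ≈ -209.50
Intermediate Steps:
Z = 9/4 (Z = 2 + (1/4)*1 = 2 + 1/4 = 9/4 ≈ 2.2500)
B(m) = 9/4
V(d, Y) = 9/4 + Y + d (V(d, Y) = (d + Y) + 9/4 = (Y + d) + 9/4 = 9/4 + Y + d)
y(I) = 9/4 + I**2 + 2*I (y(I) = I*I + (9/4 + I + I) = I**2 + (9/4 + 2*I) = 9/4 + I**2 + 2*I)
2*(y(5) - 142) = 2*((9/4 + 5**2 + 2*5) - 142) = 2*((9/4 + 25 + 10) - 142) = 2*(149/4 - 142) = 2*(-419/4) = -419/2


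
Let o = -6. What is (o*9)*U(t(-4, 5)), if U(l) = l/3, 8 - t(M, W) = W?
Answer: -54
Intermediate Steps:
t(M, W) = 8 - W
U(l) = l/3 (U(l) = l*(⅓) = l/3)
(o*9)*U(t(-4, 5)) = (-6*9)*((8 - 1*5)/3) = -18*(8 - 5) = -18*3 = -54*1 = -54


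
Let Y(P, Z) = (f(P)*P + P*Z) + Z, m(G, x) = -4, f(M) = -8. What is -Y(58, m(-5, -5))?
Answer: 700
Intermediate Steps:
Y(P, Z) = Z - 8*P + P*Z (Y(P, Z) = (-8*P + P*Z) + Z = Z - 8*P + P*Z)
-Y(58, m(-5, -5)) = -(-4 - 8*58 + 58*(-4)) = -(-4 - 464 - 232) = -1*(-700) = 700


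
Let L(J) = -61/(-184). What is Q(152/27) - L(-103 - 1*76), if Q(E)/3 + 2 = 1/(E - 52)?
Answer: -368371/57592 ≈ -6.3962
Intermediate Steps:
L(J) = 61/184 (L(J) = -61*(-1/184) = 61/184)
Q(E) = -6 + 3/(-52 + E) (Q(E) = -6 + 3/(E - 52) = -6 + 3/(-52 + E))
Q(152/27) - L(-103 - 1*76) = 3*(105 - 304/27)/(-52 + 152/27) - 1*61/184 = 3*(105 - 304/27)/(-52 + 152*(1/27)) - 61/184 = 3*(105 - 2*152/27)/(-52 + 152/27) - 61/184 = 3*(105 - 304/27)/(-1252/27) - 61/184 = 3*(-27/1252)*(2531/27) - 61/184 = -7593/1252 - 61/184 = -368371/57592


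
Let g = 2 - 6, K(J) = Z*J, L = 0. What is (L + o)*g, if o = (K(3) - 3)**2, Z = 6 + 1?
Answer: -1296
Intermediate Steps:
Z = 7
K(J) = 7*J
o = 324 (o = (7*3 - 3)**2 = (21 - 3)**2 = 18**2 = 324)
g = -4
(L + o)*g = (0 + 324)*(-4) = 324*(-4) = -1296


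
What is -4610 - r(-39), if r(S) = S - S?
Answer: -4610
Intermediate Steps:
r(S) = 0
-4610 - r(-39) = -4610 - 1*0 = -4610 + 0 = -4610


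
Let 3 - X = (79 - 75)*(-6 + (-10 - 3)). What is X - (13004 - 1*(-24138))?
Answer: -37063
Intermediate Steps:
X = 79 (X = 3 - (79 - 75)*(-6 + (-10 - 3)) = 3 - 4*(-6 - 13) = 3 - 4*(-19) = 3 - 1*(-76) = 3 + 76 = 79)
X - (13004 - 1*(-24138)) = 79 - (13004 - 1*(-24138)) = 79 - (13004 + 24138) = 79 - 1*37142 = 79 - 37142 = -37063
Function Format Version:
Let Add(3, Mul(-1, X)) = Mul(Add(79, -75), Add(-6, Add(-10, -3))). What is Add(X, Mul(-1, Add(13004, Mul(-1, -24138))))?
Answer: -37063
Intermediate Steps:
X = 79 (X = Add(3, Mul(-1, Mul(Add(79, -75), Add(-6, Add(-10, -3))))) = Add(3, Mul(-1, Mul(4, Add(-6, -13)))) = Add(3, Mul(-1, Mul(4, -19))) = Add(3, Mul(-1, -76)) = Add(3, 76) = 79)
Add(X, Mul(-1, Add(13004, Mul(-1, -24138)))) = Add(79, Mul(-1, Add(13004, Mul(-1, -24138)))) = Add(79, Mul(-1, Add(13004, 24138))) = Add(79, Mul(-1, 37142)) = Add(79, -37142) = -37063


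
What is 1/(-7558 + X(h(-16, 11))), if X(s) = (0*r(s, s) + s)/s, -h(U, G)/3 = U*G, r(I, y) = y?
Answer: -1/7557 ≈ -0.00013233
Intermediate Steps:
h(U, G) = -3*G*U (h(U, G) = -3*U*G = -3*G*U)
X(s) = 1 (X(s) = (0*s + s)/s = (0 + s)/s = s/s = 1)
1/(-7558 + X(h(-16, 11))) = 1/(-7558 + 1) = 1/(-7557) = -1/7557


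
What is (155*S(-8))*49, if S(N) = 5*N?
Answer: -303800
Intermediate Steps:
(155*S(-8))*49 = (155*(5*(-8)))*49 = (155*(-40))*49 = -6200*49 = -303800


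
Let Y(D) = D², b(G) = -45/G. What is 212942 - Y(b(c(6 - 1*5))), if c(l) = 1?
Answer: 210917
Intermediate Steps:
212942 - Y(b(c(6 - 1*5))) = 212942 - (-45/1)² = 212942 - (-45*1)² = 212942 - 1*(-45)² = 212942 - 1*2025 = 212942 - 2025 = 210917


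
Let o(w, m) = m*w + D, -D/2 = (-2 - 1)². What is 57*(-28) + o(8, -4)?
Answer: -1646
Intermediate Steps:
D = -18 (D = -2*(-2 - 1)² = -2*(-3)² = -2*9 = -18)
o(w, m) = -18 + m*w (o(w, m) = m*w - 18 = -18 + m*w)
57*(-28) + o(8, -4) = 57*(-28) + (-18 - 4*8) = -1596 + (-18 - 32) = -1596 - 50 = -1646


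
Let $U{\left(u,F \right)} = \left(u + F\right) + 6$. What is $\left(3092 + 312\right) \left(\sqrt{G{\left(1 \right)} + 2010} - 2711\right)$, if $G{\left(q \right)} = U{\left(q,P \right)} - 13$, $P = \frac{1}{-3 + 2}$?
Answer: $-9228244 + 3404 \sqrt{2003} \approx -9.0759 \cdot 10^{6}$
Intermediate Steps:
$P = -1$ ($P = \frac{1}{-1} = -1$)
$U{\left(u,F \right)} = 6 + F + u$ ($U{\left(u,F \right)} = \left(F + u\right) + 6 = 6 + F + u$)
$G{\left(q \right)} = -8 + q$ ($G{\left(q \right)} = \left(6 - 1 + q\right) - 13 = \left(5 + q\right) - 13 = -8 + q$)
$\left(3092 + 312\right) \left(\sqrt{G{\left(1 \right)} + 2010} - 2711\right) = \left(3092 + 312\right) \left(\sqrt{\left(-8 + 1\right) + 2010} - 2711\right) = 3404 \left(\sqrt{-7 + 2010} - 2711\right) = 3404 \left(\sqrt{2003} - 2711\right) = 3404 \left(-2711 + \sqrt{2003}\right) = -9228244 + 3404 \sqrt{2003}$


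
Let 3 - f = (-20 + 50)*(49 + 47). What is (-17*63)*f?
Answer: 3081267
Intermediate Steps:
f = -2877 (f = 3 - (-20 + 50)*(49 + 47) = 3 - 30*96 = 3 - 1*2880 = 3 - 2880 = -2877)
(-17*63)*f = -17*63*(-2877) = -1071*(-2877) = 3081267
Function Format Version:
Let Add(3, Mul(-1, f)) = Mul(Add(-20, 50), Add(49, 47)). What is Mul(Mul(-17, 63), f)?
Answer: 3081267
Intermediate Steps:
f = -2877 (f = Add(3, Mul(-1, Mul(Add(-20, 50), Add(49, 47)))) = Add(3, Mul(-1, Mul(30, 96))) = Add(3, Mul(-1, 2880)) = Add(3, -2880) = -2877)
Mul(Mul(-17, 63), f) = Mul(Mul(-17, 63), -2877) = Mul(-1071, -2877) = 3081267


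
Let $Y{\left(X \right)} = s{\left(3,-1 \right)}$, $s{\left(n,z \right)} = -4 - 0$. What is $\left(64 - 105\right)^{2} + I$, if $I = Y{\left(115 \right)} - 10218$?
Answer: $-8541$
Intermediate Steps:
$s{\left(n,z \right)} = -4$ ($s{\left(n,z \right)} = -4 + 0 = -4$)
$Y{\left(X \right)} = -4$
$I = -10222$ ($I = -4 - 10218 = -10222$)
$\left(64 - 105\right)^{2} + I = \left(64 - 105\right)^{2} - 10222 = \left(-41\right)^{2} - 10222 = 1681 - 10222 = -8541$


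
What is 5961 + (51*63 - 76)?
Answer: 9098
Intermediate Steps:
5961 + (51*63 - 76) = 5961 + (3213 - 76) = 5961 + 3137 = 9098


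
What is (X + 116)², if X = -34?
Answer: 6724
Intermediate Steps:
(X + 116)² = (-34 + 116)² = 82² = 6724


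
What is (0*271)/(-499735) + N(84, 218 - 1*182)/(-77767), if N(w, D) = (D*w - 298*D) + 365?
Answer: 7339/77767 ≈ 0.094372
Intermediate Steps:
N(w, D) = 365 - 298*D + D*w (N(w, D) = (-298*D + D*w) + 365 = 365 - 298*D + D*w)
(0*271)/(-499735) + N(84, 218 - 1*182)/(-77767) = (0*271)/(-499735) + (365 - 298*(218 - 1*182) + (218 - 1*182)*84)/(-77767) = 0*(-1/499735) + (365 - 298*(218 - 182) + (218 - 182)*84)*(-1/77767) = 0 + (365 - 298*36 + 36*84)*(-1/77767) = 0 + (365 - 10728 + 3024)*(-1/77767) = 0 - 7339*(-1/77767) = 0 + 7339/77767 = 7339/77767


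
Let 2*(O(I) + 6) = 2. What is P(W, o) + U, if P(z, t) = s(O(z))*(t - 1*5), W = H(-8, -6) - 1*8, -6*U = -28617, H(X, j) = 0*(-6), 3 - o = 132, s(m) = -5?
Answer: 10879/2 ≈ 5439.5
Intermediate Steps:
O(I) = -5 (O(I) = -6 + (1/2)*2 = -6 + 1 = -5)
o = -129 (o = 3 - 1*132 = 3 - 132 = -129)
H(X, j) = 0
U = 9539/2 (U = -1/6*(-28617) = 9539/2 ≈ 4769.5)
W = -8 (W = 0 - 1*8 = 0 - 8 = -8)
P(z, t) = 25 - 5*t (P(z, t) = -5*(t - 1*5) = -5*(t - 5) = -5*(-5 + t) = 25 - 5*t)
P(W, o) + U = (25 - 5*(-129)) + 9539/2 = (25 + 645) + 9539/2 = 670 + 9539/2 = 10879/2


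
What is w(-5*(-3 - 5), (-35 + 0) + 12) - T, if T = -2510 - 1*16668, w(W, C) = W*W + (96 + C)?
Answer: 20851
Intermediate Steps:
w(W, C) = 96 + C + W**2 (w(W, C) = W**2 + (96 + C) = 96 + C + W**2)
T = -19178 (T = -2510 - 16668 = -19178)
w(-5*(-3 - 5), (-35 + 0) + 12) - T = (96 + ((-35 + 0) + 12) + (-5*(-3 - 5))**2) - 1*(-19178) = (96 + (-35 + 12) + (-5*(-8))**2) + 19178 = (96 - 23 + 40**2) + 19178 = (96 - 23 + 1600) + 19178 = 1673 + 19178 = 20851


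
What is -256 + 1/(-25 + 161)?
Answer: -34815/136 ≈ -255.99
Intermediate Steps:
-256 + 1/(-25 + 161) = -256 + 1/136 = -34815/136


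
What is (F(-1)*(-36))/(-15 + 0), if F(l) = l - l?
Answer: 0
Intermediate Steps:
F(l) = 0
(F(-1)*(-36))/(-15 + 0) = (0*(-36))/(-15 + 0) = 0/(-15) = 0*(-1/15) = 0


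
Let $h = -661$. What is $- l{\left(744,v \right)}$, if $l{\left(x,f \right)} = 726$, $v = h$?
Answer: $-726$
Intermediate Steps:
$v = -661$
$- l{\left(744,v \right)} = \left(-1\right) 726 = -726$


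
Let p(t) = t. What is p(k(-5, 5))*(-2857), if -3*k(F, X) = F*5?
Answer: -71425/3 ≈ -23808.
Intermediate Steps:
k(F, X) = -5*F/3 (k(F, X) = -F*5/3 = -5*F/3)
p(k(-5, 5))*(-2857) = -5/3*(-5)*(-2857) = (25/3)*(-2857) = -71425/3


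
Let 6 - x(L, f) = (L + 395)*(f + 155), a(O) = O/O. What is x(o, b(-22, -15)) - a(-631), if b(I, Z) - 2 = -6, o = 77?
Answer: -71267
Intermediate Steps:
b(I, Z) = -4 (b(I, Z) = 2 - 6 = -4)
a(O) = 1
x(L, f) = 6 - (155 + f)*(395 + L) (x(L, f) = 6 - (L + 395)*(f + 155) = 6 - (395 + L)*(155 + f) = 6 - (155 + f)*(395 + L))
x(o, b(-22, -15)) - a(-631) = (-61219 - 395*(-4) - 155*77 - 1*77*(-4)) - 1*1 = (-61219 + 1580 - 11935 + 308) - 1 = -71266 - 1 = -71267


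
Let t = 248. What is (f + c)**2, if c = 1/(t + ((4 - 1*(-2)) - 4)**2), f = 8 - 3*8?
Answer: 16248961/63504 ≈ 255.87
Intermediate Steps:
f = -16 (f = 8 - 24 = -16)
c = 1/252 (c = 1/(248 + ((4 - 1*(-2)) - 4)**2) = 1/(248 + ((4 + 2) - 4)**2) = 1/(248 + (6 - 4)**2) = 1/(248 + 2**2) = 1/(248 + 4) = 1/252 ≈ 0.0039683)
(f + c)**2 = (-16 + 1/252)**2 = (-4031/252)**2 = 16248961/63504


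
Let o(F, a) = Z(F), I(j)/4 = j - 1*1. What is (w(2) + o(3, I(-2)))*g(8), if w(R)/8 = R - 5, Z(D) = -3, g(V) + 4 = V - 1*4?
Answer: 0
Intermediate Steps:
g(V) = -8 + V (g(V) = -4 + (V - 1*4) = -4 + (V - 4) = -4 + (-4 + V) = -8 + V)
I(j) = -4 + 4*j (I(j) = 4*(j - 1*1) = 4*(j - 1) = 4*(-1 + j) = -4 + 4*j)
o(F, a) = -3
w(R) = -40 + 8*R (w(R) = 8*(R - 5) = 8*(-5 + R) = -40 + 8*R)
(w(2) + o(3, I(-2)))*g(8) = ((-40 + 8*2) - 3)*(-8 + 8) = ((-40 + 16) - 3)*0 = (-24 - 3)*0 = -27*0 = 0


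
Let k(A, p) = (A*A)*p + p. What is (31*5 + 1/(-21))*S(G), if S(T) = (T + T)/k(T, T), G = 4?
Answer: 6508/357 ≈ 18.230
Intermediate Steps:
k(A, p) = p + p*A² (k(A, p) = A²*p + p = p*A² + p = p + p*A²)
S(T) = 2/(1 + T²) (S(T) = (T + T)/((T*(1 + T²))) = (1/(T*(1 + T²)))*(2*T) = 2/(1 + T²))
(31*5 + 1/(-21))*S(G) = (31*5 + 1/(-21))*(2/(1 + 4²)) = (155 - 1/21)*(2/(1 + 16)) = 3254*(2/17)/21 = 3254*(2*(1/17))/21 = (3254/21)*(2/17) = 6508/357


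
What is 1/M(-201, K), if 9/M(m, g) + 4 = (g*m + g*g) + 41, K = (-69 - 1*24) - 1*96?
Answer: 73747/9 ≈ 8194.1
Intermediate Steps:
K = -189 (K = (-69 - 24) - 96 = -93 - 96 = -189)
M(m, g) = 9/(37 + g² + g*m) (M(m, g) = 9/(-4 + ((g*m + g*g) + 41)) = 9/(-4 + ((g*m + g²) + 41)) = 9/(-4 + ((g² + g*m) + 41)) = 9/(-4 + (41 + g² + g*m)) = 9/(37 + g² + g*m))
1/M(-201, K) = 1/(9/(37 + (-189)² - 189*(-201))) = 1/(9/(37 + 35721 + 37989)) = 1/(9/73747) = 73747/9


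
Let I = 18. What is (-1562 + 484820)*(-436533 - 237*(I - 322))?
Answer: -176140292130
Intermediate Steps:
(-1562 + 484820)*(-436533 - 237*(I - 322)) = (-1562 + 484820)*(-436533 - 237*(18 - 322)) = 483258*(-436533 - 237*(-304)) = 483258*(-436533 + 72048) = 483258*(-364485) = -176140292130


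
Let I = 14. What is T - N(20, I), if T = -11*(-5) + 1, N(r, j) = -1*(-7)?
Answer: 49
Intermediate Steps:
N(r, j) = 7
T = 56 (T = 55 + 1 = 56)
T - N(20, I) = 56 - 1*7 = 56 - 7 = 49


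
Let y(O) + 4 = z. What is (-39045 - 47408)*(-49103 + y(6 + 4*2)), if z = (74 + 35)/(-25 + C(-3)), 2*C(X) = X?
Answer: 225027562717/53 ≈ 4.2458e+9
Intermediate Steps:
C(X) = X/2
z = -218/53 (z = (74 + 35)/(-25 + (1/2)*(-3)) = 109/(-25 - 3/2) = 109/(-53/2) = 109*(-2/53) = -218/53 ≈ -4.1132)
y(O) = -430/53 (y(O) = -4 - 218/53 = -430/53)
(-39045 - 47408)*(-49103 + y(6 + 4*2)) = (-39045 - 47408)*(-49103 - 430/53) = -86453*(-2602889/53) = 225027562717/53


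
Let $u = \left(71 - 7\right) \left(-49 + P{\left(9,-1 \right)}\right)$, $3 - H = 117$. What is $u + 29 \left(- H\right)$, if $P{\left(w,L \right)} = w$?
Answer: $746$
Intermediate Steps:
$H = -114$ ($H = 3 - 117 = -114$)
$u = -2560$ ($u = \left(71 - 7\right) \left(-49 + 9\right) = 64 \left(-40\right) = -2560$)
$u + 29 \left(- H\right) = -2560 + 29 \left(\left(-1\right) \left(-114\right)\right) = -2560 + 29 \cdot 114 = -2560 + 3306 = 746$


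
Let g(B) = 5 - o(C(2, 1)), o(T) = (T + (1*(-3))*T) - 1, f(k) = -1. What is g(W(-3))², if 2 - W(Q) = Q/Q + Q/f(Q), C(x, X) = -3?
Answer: 0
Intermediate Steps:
o(T) = -1 - 2*T (o(T) = (T - 3*T) - 1 = -2*T - 1 = -1 - 2*T)
W(Q) = 1 + Q (W(Q) = 2 - (Q/Q + Q/(-1)) = 2 - (1 + Q*(-1)) = 2 - (1 - Q) = 2 + (-1 + Q) = 1 + Q)
g(B) = 0 (g(B) = 5 - (-1 - 2*(-3)) = 5 - (-1 + 6) = 5 - 1*5 = 5 - 5 = 0)
g(W(-3))² = 0² = 0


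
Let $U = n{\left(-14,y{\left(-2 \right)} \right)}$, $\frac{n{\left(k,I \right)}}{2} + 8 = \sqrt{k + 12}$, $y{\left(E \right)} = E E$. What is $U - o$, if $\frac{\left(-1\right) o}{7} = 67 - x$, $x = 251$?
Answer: $-1304 + 2 i \sqrt{2} \approx -1304.0 + 2.8284 i$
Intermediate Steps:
$y{\left(E \right)} = E^{2}$
$n{\left(k,I \right)} = -16 + 2 \sqrt{12 + k}$ ($n{\left(k,I \right)} = -16 + 2 \sqrt{k + 12} = -16 + 2 \sqrt{12 + k}$)
$U = -16 + 2 i \sqrt{2}$ ($U = -16 + 2 \sqrt{12 - 14} = -16 + 2 \sqrt{-2} = -16 + 2 i \sqrt{2} \approx -16.0 + 2.8284 i$)
$o = 1288$ ($o = - 7 \left(67 - 251\right) = \left(-7\right) \left(-184\right) = 1288$)
$U - o = \left(-16 + 2 i \sqrt{2}\right) - 1288 = -1304 + 2 i \sqrt{2}$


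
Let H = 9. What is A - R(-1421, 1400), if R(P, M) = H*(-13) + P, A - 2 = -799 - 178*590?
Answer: -104279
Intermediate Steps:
A = -105817 (A = 2 + (-799 - 178*590) = 2 + (-799 - 105020) = 2 - 105819 = -105817)
R(P, M) = -117 + P (R(P, M) = 9*(-13) + P = -117 + P)
A - R(-1421, 1400) = -105817 - (-117 - 1421) = -105817 - 1*(-1538) = -105817 + 1538 = -104279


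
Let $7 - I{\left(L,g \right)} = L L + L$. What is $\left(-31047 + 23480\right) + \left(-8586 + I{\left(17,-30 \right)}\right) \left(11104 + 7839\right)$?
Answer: $-168316122$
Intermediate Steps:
$I{\left(L,g \right)} = 7 - L - L^{2}$ ($I{\left(L,g \right)} = 7 - \left(L L + L\right) = 7 - \left(L^{2} + L\right) = 7 - \left(L + L^{2}\right) = 7 - L - L^{2}$)
$\left(-31047 + 23480\right) + \left(-8586 + I{\left(17,-30 \right)}\right) \left(11104 + 7839\right) = \left(-31047 + 23480\right) + \left(-8586 - 299\right) \left(11104 + 7839\right) = -7567 + \left(-8586 - 299\right) 18943 = -7567 - 168308555 = -168316122$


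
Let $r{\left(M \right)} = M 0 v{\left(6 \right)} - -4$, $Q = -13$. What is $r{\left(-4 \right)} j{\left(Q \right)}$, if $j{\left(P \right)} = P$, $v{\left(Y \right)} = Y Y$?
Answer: $-52$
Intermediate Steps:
$v{\left(Y \right)} = Y^{2}$
$r{\left(M \right)} = 4$ ($r{\left(M \right)} = M 0 \cdot 6^{2} - -4 = 0 \cdot 36 + 4 = 0 + 4 = 4$)
$r{\left(-4 \right)} j{\left(Q \right)} = 4 \left(-13\right) = -52$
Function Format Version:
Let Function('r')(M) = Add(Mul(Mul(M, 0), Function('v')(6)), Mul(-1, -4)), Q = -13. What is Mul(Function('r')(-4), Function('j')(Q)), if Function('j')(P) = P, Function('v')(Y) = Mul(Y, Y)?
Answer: -52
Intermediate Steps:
Function('v')(Y) = Pow(Y, 2)
Function('r')(M) = 4 (Function('r')(M) = Add(Mul(Mul(M, 0), Pow(6, 2)), Mul(-1, -4)) = Add(Mul(0, 36), 4) = Add(0, 4) = 4)
Mul(Function('r')(-4), Function('j')(Q)) = Mul(4, -13) = -52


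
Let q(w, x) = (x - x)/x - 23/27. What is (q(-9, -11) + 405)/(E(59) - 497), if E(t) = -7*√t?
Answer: -387376/470799 + 5456*√59/470799 ≈ -0.73379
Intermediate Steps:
q(w, x) = -23/27 (q(w, x) = 0/x - 23*1/27 = 0 - 23/27 = -23/27)
(q(-9, -11) + 405)/(E(59) - 497) = (-23/27 + 405)/(-7*√59 - 497) = 10912/(27*(-497 - 7*√59))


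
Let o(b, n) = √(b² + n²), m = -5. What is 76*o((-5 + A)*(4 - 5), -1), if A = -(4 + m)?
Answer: 76*√17 ≈ 313.36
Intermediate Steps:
A = 1 (A = -(4 - 5) = -1*(-1) = 1)
76*o((-5 + A)*(4 - 5), -1) = 76*√(((-5 + 1)*(4 - 5))² + (-1)²) = 76*√((-4*(-1))² + 1) = 76*√(4² + 1) = 76*√(16 + 1) = 76*√17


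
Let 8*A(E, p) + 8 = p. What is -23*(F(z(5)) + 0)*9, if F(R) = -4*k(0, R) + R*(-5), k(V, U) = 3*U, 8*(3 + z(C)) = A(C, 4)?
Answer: -172431/16 ≈ -10777.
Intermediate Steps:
A(E, p) = -1 + p/8
z(C) = -49/16 (z(C) = -3 + (-1 + (⅛)*4)/8 = -3 + (-1 + ½)/8 = -3 + (⅛)*(-½) = -3 - 1/16 = -49/16)
F(R) = -17*R (F(R) = -12*R + R*(-5) = -12*R - 5*R = -17*R)
-23*(F(z(5)) + 0)*9 = -23*(-17*(-49/16) + 0)*9 = -23*(833/16 + 0)*9 = -19159*9/16 = -23*7497/16 = -172431/16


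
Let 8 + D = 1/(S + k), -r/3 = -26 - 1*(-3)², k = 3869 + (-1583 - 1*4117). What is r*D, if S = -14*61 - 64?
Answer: -2309265/2749 ≈ -840.04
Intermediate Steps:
k = -1831 (k = 3869 + (-1583 - 4117) = 3869 - 5700 = -1831)
S = -918 (S = -854 - 64 = -918)
r = 105 (r = -3*(-26 - 1*(-3)²) = -3*(-26 - 1*9) = -3*(-26 - 9) = -3*(-35) = 105)
D = -21993/2749 (D = -8 + 1/(-918 - 1831) = -8 + 1/(-2749) = -8 - 1/2749 = -21993/2749 ≈ -8.0004)
r*D = 105*(-21993/2749) = -2309265/2749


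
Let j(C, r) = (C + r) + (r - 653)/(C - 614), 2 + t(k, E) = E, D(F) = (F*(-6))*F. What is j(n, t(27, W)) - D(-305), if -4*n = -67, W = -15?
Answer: 5333689731/9556 ≈ 5.5815e+5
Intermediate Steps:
D(F) = -6*F² (D(F) = (-6*F)*F = -6*F²)
n = 67/4 (n = -¼*(-67) = 67/4 ≈ 16.750)
t(k, E) = -2 + E
j(C, r) = C + r + (-653 + r)/(-614 + C) (j(C, r) = (C + r) + (-653 + r)/(-614 + C) = C + r + (-653 + r)/(-614 + C))
j(n, t(27, W)) - D(-305) = (-653 + (67/4)² - 614*67/4 - 613*(-2 - 15) + 67*(-2 - 15)/4)/(-614 + 67/4) - (-6)*(-305)² = (-653 + 4489/16 - 20569/2 - 613*(-17) + (67/4)*(-17))/(-2389/4) - (-6)*93025 = -4*(-653 + 4489/16 - 20569/2 + 10421 - 1139/4)/2389 - 1*(-558150) = -4/2389*(-8331/16) + 558150 = 8331/9556 + 558150 = 5333689731/9556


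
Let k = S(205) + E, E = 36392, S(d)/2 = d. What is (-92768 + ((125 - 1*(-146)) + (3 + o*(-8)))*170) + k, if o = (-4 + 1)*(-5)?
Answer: -29786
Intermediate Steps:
S(d) = 2*d
o = 15 (o = -3*(-5) = 15)
k = 36802 (k = 2*205 + 36392 = 410 + 36392 = 36802)
(-92768 + ((125 - 1*(-146)) + (3 + o*(-8)))*170) + k = (-92768 + ((125 - 1*(-146)) + (3 + 15*(-8)))*170) + 36802 = (-92768 + ((125 + 146) + (3 - 120))*170) + 36802 = (-92768 + (271 - 117)*170) + 36802 = (-92768 + 154*170) + 36802 = (-92768 + 26180) + 36802 = -66588 + 36802 = -29786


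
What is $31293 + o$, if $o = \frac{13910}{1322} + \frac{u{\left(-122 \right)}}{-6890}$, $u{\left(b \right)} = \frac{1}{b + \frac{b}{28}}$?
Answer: $\frac{126099022820367}{4028269505} \approx 31304.0$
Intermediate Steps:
$u{\left(b \right)} = \frac{28}{29 b}$ ($u{\left(b \right)} = \frac{1}{b + b \frac{1}{28}} = \frac{1}{b + \frac{b}{28}} = \frac{1}{\frac{29}{28} b} = \frac{28}{29 b}$)
$o = \frac{42385200402}{4028269505}$ ($o = \frac{13910}{1322} + \frac{\frac{28}{29} \frac{1}{-122}}{-6890} = 13910 \cdot \frac{1}{1322} + \frac{28}{29} \left(- \frac{1}{122}\right) \left(- \frac{1}{6890}\right) = \frac{6955}{661} - - \frac{7}{6094205} = \frac{6955}{661} + \frac{7}{6094205} = \frac{42385200402}{4028269505} \approx 10.522$)
$31293 + o = 31293 + \frac{42385200402}{4028269505} = \frac{126099022820367}{4028269505}$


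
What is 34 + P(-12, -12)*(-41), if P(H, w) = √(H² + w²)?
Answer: 34 - 492*√2 ≈ -661.79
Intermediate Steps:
34 + P(-12, -12)*(-41) = 34 + √((-12)² + (-12)²)*(-41) = 34 + √(144 + 144)*(-41) = 34 + √288*(-41) = 34 + (12*√2)*(-41) = 34 - 492*√2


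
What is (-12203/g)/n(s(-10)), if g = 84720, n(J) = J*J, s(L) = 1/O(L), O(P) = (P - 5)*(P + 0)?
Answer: -4576125/1412 ≈ -3240.9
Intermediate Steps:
O(P) = P*(-5 + P) (O(P) = (-5 + P)*P = P*(-5 + P))
s(L) = 1/(L*(-5 + L))
n(J) = J²
(-12203/g)/n(s(-10)) = (-12203/84720)/((1/((-10)*(-5 - 10)))²) = (-12203*1/84720)/((-⅒/(-15))²) = -12203/(84720*((-⅒*(-1/15))²)) = -12203/(84720*((1/150)²)) = -12203/(84720*1/22500) = -12203/84720*22500 = -4576125/1412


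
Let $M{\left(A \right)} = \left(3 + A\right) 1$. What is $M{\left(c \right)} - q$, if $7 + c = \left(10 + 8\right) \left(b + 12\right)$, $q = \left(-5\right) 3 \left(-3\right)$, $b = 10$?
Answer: $347$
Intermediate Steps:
$q = 45$ ($q = \left(-15\right) \left(-3\right) = 45$)
$c = 389$ ($c = -7 + \left(10 + 8\right) \left(10 + 12\right) = -7 + 18 \cdot 22 = -7 + 396 = 389$)
$M{\left(A \right)} = 3 + A$
$M{\left(c \right)} - q = \left(3 + 389\right) - 45 = 392 - 45 = 347$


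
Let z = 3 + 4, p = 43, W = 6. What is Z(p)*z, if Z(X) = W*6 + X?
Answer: 553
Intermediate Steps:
z = 7
Z(X) = 36 + X (Z(X) = 6*6 + X = 36 + X)
Z(p)*z = (36 + 43)*7 = 79*7 = 553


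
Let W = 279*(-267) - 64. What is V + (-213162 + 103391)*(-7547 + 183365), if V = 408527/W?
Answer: -205561293046739/10651 ≈ -1.9300e+10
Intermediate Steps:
W = -74557 (W = -74493 - 64 = -74557)
V = -58361/10651 (V = 408527/(-74557) = 408527*(-1/74557) = -58361/10651 ≈ -5.4794)
V + (-213162 + 103391)*(-7547 + 183365) = -58361/10651 + (-213162 + 103391)*(-7547 + 183365) = -58361/10651 - 109771*175818 = -58361/10651 - 19299717678 = -205561293046739/10651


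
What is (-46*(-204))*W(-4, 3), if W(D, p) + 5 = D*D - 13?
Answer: -18768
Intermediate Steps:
W(D, p) = -18 + D² (W(D, p) = -5 + (D*D - 13) = -5 + (D² - 13) = -5 + (-13 + D²) = -18 + D²)
(-46*(-204))*W(-4, 3) = (-46*(-204))*(-18 + (-4)²) = 9384*(-18 + 16) = 9384*(-2) = -18768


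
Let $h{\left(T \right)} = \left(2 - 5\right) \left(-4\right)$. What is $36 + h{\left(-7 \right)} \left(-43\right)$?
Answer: $-480$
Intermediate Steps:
$h{\left(T \right)} = 12$ ($h{\left(T \right)} = \left(-3\right) \left(-4\right) = 12$)
$36 + h{\left(-7 \right)} \left(-43\right) = 36 + 12 \left(-43\right) = 36 - 516 = -480$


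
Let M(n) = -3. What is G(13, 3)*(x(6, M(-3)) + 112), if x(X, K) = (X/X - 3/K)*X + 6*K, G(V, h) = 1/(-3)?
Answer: -106/3 ≈ -35.333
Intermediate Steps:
G(V, h) = -1/3
x(X, K) = 6*K + X*(1 - 3/K) (x(X, K) = (1 - 3/K)*X + 6*K = X*(1 - 3/K) + 6*K = 6*K + X*(1 - 3/K))
G(13, 3)*(x(6, M(-3)) + 112) = -((6 + 6*(-3) - 3*6/(-3)) + 112)/3 = -((6 - 18 - 3*6*(-1/3)) + 112)/3 = -((6 - 18 + 6) + 112)/3 = -(-6 + 112)/3 = -1/3*106 = -106/3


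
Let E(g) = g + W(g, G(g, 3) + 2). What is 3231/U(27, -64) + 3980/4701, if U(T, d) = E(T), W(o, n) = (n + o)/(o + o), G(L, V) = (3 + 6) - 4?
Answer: 413070217/3506946 ≈ 117.79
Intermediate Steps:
G(L, V) = 5 (G(L, V) = 9 - 4 = 5)
W(o, n) = (n + o)/(2*o) (W(o, n) = (n + o)/((2*o)) = (n + o)*(1/(2*o)) = (n + o)/(2*o))
E(g) = g + (7 + g)/(2*g) (E(g) = g + ((5 + 2) + g)/(2*g) = g + (7 + g)/(2*g))
U(T, d) = ½ + T + 7/(2*T)
3231/U(27, -64) + 3980/4701 = 3231/(½ + 27 + (7/2)/27) + 3980/4701 = 3231/(½ + 27 + (7/2)*(1/27)) + 3980*(1/4701) = 3231/(½ + 27 + 7/54) + 3980/4701 = 3231/(746/27) + 3980/4701 = 3231*(27/746) + 3980/4701 = 87237/746 + 3980/4701 = 413070217/3506946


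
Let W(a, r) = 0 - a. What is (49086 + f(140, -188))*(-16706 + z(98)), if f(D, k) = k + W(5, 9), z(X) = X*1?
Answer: -812014944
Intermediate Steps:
W(a, r) = -a
z(X) = X
f(D, k) = -5 + k (f(D, k) = k - 1*5 = k - 5 = -5 + k)
(49086 + f(140, -188))*(-16706 + z(98)) = (49086 + (-5 - 188))*(-16706 + 98) = (49086 - 193)*(-16608) = 48893*(-16608) = -812014944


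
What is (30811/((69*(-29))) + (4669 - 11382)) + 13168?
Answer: 12885644/2001 ≈ 6439.6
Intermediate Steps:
(30811/((69*(-29))) + (4669 - 11382)) + 13168 = (30811/(-2001) - 6713) + 13168 = (30811*(-1/2001) - 6713) + 13168 = (-30811/2001 - 6713) + 13168 = -13463524/2001 + 13168 = 12885644/2001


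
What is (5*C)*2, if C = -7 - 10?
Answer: -170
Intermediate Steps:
C = -17
(5*C)*2 = (5*(-17))*2 = -85*2 = -170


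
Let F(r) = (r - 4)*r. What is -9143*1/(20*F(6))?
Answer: -9143/240 ≈ -38.096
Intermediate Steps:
F(r) = r*(-4 + r) (F(r) = (-4 + r)*r = r*(-4 + r))
-9143*1/(20*F(6)) = -9143*1/(120*(-4 + 6)) = -9143/(20*(6*2)) = -9143/(20*12) = -9143/240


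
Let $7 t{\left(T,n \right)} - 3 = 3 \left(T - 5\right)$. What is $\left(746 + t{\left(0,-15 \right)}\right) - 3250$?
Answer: $- \frac{17540}{7} \approx -2505.7$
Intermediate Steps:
$t{\left(T,n \right)} = - \frac{12}{7} + \frac{3 T}{7}$ ($t{\left(T,n \right)} = \frac{3}{7} + \frac{3 \left(T - 5\right)}{7} = \frac{3}{7} + \frac{3 \left(-5 + T\right)}{7} = \frac{3}{7} + \frac{-15 + 3 T}{7} = \frac{3}{7} + \left(- \frac{15}{7} + \frac{3 T}{7}\right) = - \frac{12}{7} + \frac{3 T}{7}$)
$\left(746 + t{\left(0,-15 \right)}\right) - 3250 = \left(746 + \left(- \frac{12}{7} + \frac{3}{7} \cdot 0\right)\right) - 3250 = \left(746 + \left(- \frac{12}{7} + 0\right)\right) - 3250 = \left(746 - \frac{12}{7}\right) - 3250 = \frac{5210}{7} - 3250 = - \frac{17540}{7}$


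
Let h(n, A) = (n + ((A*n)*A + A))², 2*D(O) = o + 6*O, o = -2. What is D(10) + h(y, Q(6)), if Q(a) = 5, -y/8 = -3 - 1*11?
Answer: 8508918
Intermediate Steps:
y = 112 (y = -8*(-3 - 1*11) = -8*(-3 - 11) = -8*(-14) = 112)
D(O) = -1 + 3*O (D(O) = (-2 + 6*O)/2 = -1 + 3*O)
h(n, A) = (A + n + n*A²)² (h(n, A) = (n + (n*A² + A))² = (n + (A + n*A²))² = (A + n + n*A²)²)
D(10) + h(y, Q(6)) = (-1 + 3*10) + (5 + 112 + 112*5²)² = (-1 + 30) + (5 + 112 + 112*25)² = 29 + (5 + 112 + 2800)² = 29 + 2917² = 29 + 8508889 = 8508918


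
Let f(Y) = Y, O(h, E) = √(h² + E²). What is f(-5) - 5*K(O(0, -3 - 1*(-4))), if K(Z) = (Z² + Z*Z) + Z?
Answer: -20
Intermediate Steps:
O(h, E) = √(E² + h²)
K(Z) = Z + 2*Z² (K(Z) = (Z² + Z²) + Z = 2*Z² + Z = Z + 2*Z²)
f(-5) - 5*K(O(0, -3 - 1*(-4))) = -5 - 5*√((-3 - 1*(-4))² + 0²)*(1 + 2*√((-3 - 1*(-4))² + 0²)) = -5 - 5*√((-3 + 4)² + 0)*(1 + 2*√((-3 + 4)² + 0)) = -5 - 5*√(1² + 0)*(1 + 2*√(1² + 0)) = -5 - 5*√(1 + 0)*(1 + 2*√(1 + 0)) = -5 - 5*√1*(1 + 2*√1) = -5 - 5*(1 + 2*1) = -5 - 5*(1 + 2) = -5 - 5*3 = -5 - 15 = -20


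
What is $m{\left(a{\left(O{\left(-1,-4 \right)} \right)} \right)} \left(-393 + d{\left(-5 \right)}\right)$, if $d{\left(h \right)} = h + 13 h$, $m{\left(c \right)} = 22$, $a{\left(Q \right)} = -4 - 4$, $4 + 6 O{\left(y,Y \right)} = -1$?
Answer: $-10186$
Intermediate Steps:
$O{\left(y,Y \right)} = - \frac{5}{6}$ ($O{\left(y,Y \right)} = - \frac{2}{3} + \frac{1}{6} \left(-1\right) = - \frac{2}{3} - \frac{1}{6} = - \frac{5}{6}$)
$a{\left(Q \right)} = -8$ ($a{\left(Q \right)} = -4 - 4 = -8$)
$d{\left(h \right)} = 14 h$
$m{\left(a{\left(O{\left(-1,-4 \right)} \right)} \right)} \left(-393 + d{\left(-5 \right)}\right) = 22 \left(-393 + 14 \left(-5\right)\right) = 22 \left(-393 - 70\right) = 22 \left(-463\right) = -10186$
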